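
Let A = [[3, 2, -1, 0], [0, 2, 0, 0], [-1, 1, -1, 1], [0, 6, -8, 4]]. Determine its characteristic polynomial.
χ_A(x) = (x - 2)^4

xI - A = [[x - 3, -2, 1, 0], [0, x - 2, 0, 0], [1, -1, x + 1, -1], [0, -6, 8, x - 4]].

Expanding det(xI - A) along the first row:
det(xI - A) = + (x - 3)·det([[x - 2, 0, 0], [-1, x + 1, -1], [-6, 8, x - 4]]) - (-2)·det([[0, 0, 0], [1, x + 1, -1], [0, 8, x - 4]]) + (1)·det([[0, x - 2, 0], [1, -1, -1], [0, -6, x - 4]]) - (0)·det([[0, x - 2, 0], [1, -1, x + 1], [0, -6, 8]]).

Evaluating gives χ_A(x) = x^4 - 8x^3 + 24x^2 - 32x + 16 = (x - 2)^4.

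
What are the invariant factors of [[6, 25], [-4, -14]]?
(x + 4)^2

The Jordan structure of A has elementary divisors (x + 4)^2. Arranging the block sizes at each eigenvalue in decreasing order and taking row products gives the invariant factors.

Invariant factors (smallest first, each dividing the next): (x + 4)^2.

Check: the last factor (x + 4)^2 is the minimal polynomial, and the product (x + 4)^2 is the characteristic polynomial.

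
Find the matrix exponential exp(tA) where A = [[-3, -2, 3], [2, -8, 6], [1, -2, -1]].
A has Jordan form J = [[-4, 1, 0], [0, -4, 0], [0, 0, -4]] with A = PJP^{-1}, so e^{tA} = P e^{tJ} P^{-1}.

For a Jordan block J_k(λ), e^{tJ_k(λ)} = e^{λt} · (I + tN + t^2 N^2/2! + ... + t^{k-1} N^{k-1}/(k-1)!) where N is the nilpotent superdiagonal part.

Assembling the blocks and conjugating back gives the entries of e^{tA} as shown above.

e^{tA} = [[(t + 1)*e^{-4*t}, -2*t*e^{-4*t}, 3*t*e^{-4*t}], [2*t*e^{-4*t}, (1 - 4*t)*e^{-4*t}, 6*t*e^{-4*t}], [t*e^{-4*t}, -2*t*e^{-4*t}, (3*t + 1)*e^{-4*t}]]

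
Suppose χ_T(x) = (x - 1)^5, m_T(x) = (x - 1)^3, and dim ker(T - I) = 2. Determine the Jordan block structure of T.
λ = 1: algebraic multiplicity 5 (exponent in χ_T), largest block size 3 (exponent in m_T), 2 blocks (geometric multiplicity). These force block sizes [3, 2].

Jordan blocks: (1, 3), (1, 2)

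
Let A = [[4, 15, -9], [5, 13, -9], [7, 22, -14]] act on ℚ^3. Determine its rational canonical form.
The invariant factors of A (the non-unit diagonal entries of the Smith normal form of xI - A over ℚ[x]) are (x - 1)(x^2 - 2x - 2), each dividing the next. The characteristic polynomial is their product, (x - 1)(x^2 - 2x - 2).

The rational canonical form is the block-diagonal matrix of companion matrices C(f_i):
R = [[0, 0, -2], [1, 0, 0], [0, 1, 3]].

Note the characteristic polynomial does not split into linear factors over ℚ, so A has no Jordan form over ℚ; the rational canonical form exists over any field.

R = [[0, 0, -2], [1, 0, 0], [0, 1, 3]]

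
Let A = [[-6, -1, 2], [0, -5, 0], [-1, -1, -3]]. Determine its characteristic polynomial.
χ_A(x) = (x + 4)(x + 5)^2

xI - A = [[x + 6, 1, -2], [0, x + 5, 0], [1, 1, x + 3]].

Expanding det(xI - A) along the first row:
det(xI - A) = + (x + 6)·det([[x + 5, 0], [1, x + 3]]) - (1)·det([[0, 0], [1, x + 3]]) + (-2)·det([[0, x + 5], [1, 1]]).

Evaluating gives χ_A(x) = x^3 + 14x^2 + 65x + 100 = (x + 4)(x + 5)^2.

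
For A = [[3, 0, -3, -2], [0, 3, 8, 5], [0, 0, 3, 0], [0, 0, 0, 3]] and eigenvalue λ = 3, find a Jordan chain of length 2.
We seek v_1 ∈ ker((A - 3I)^2) \ ker(A - 3I), then set v_{i+1} = (A - 3I) v_i.

One such chain is v_1 = [[2, 0, 1, -2]]^T, v_2 = [[1, -2, 0, 0]]^T. Check: (A - 3I) v_2 = [[0, 0, 0, 0]]^T = 0.

v_1 = [[2, 0, 1, -2]]^T, v_2 = [[1, -2, 0, 0]]^T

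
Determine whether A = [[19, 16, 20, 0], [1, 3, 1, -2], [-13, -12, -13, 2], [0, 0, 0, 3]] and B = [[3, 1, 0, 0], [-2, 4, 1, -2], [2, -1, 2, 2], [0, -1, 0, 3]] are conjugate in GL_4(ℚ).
Two matrices over a field are similar if and only if they have the same invariant factors.

Both A and B have characteristic polynomial (x - 3)^4 and minimal polynomial (x - 3)^3. Computing further, both have invariant factors x - 3, (x - 3)^3. Hence A and B are similar.

Yes.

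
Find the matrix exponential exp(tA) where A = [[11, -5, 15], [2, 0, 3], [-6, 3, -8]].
A has Jordan form J = [[1, 1, 0], [0, 1, 0], [0, 0, 1]] with A = PJP^{-1}, so e^{tA} = P e^{tJ} P^{-1}.

For a Jordan block J_k(λ), e^{tJ_k(λ)} = e^{λt} · (I + tN + t^2 N^2/2! + ... + t^{k-1} N^{k-1}/(k-1)!) where N is the nilpotent superdiagonal part.

Assembling the blocks and conjugating back gives the entries of e^{tA} as shown above.

e^{tA} = [[(10*t + 1)*e^{t}, -5*t*e^{t}, 15*t*e^{t}], [2*t*e^{t}, (1 - t)*e^{t}, 3*t*e^{t}], [-6*t*e^{t}, 3*t*e^{t}, (1 - 9*t)*e^{t}]]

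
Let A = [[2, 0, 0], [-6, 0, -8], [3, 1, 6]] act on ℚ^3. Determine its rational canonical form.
R = [[2, 0, 0], [0, 0, -8], [0, 1, 6]]

The invariant factors of A (the non-unit diagonal entries of the Smith normal form of xI - A over ℚ[x]) are x - 2, (x - 4)(x - 2), each dividing the next. The characteristic polynomial is their product, (x - 4)(x - 2)^2.

The rational canonical form is the block-diagonal matrix of companion matrices C(f_i):
R = [[2, 0, 0], [0, 0, -8], [0, 1, 6]].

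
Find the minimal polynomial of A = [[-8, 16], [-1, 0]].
m_A(x) = (x + 4)^2

The characteristic polynomial factors as (x + 4)^2. The minimal polynomial is ∏(x - λ)^{k_λ} where k_λ is the size of the largest Jordan block at λ.

For λ = -4: rank(A + 4I) = 1, and the largest Jordan block has size 2 (the smallest k with rank((A + 4I)^k) = rank((A + 4I)^(k+1))).

So m_A(x) = (x + 4)^2.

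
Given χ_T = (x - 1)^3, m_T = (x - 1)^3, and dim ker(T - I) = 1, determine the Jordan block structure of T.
λ = 1: algebraic multiplicity 3 (exponent in χ_T), largest block size 3 (exponent in m_T), 1 block (geometric multiplicity). This forces block sizes [3].

Jordan blocks: (1, 3)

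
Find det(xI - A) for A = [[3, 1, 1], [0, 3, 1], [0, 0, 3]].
χ_A(x) = (x - 3)^3

xI - A = [[x - 3, -1, -1], [0, x - 3, -1], [0, 0, x - 3]].

Expanding det(xI - A) along the first row:
det(xI - A) = + (x - 3)·det([[x - 3, -1], [0, x - 3]]) - (-1)·det([[0, -1], [0, x - 3]]) + (-1)·det([[0, x - 3], [0, 0]]).

Evaluating gives χ_A(x) = x^3 - 9x^2 + 27x - 27 = (x - 3)^3.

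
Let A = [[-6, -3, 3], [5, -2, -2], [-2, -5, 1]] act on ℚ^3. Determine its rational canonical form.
The invariant factors of A (the non-unit diagonal entries of the Smith normal form of xI - A over ℚ[x]) are (x + 4)(x^2 + 3x + 3), each dividing the next. The characteristic polynomial is their product, (x + 4)(x^2 + 3x + 3).

The rational canonical form is the block-diagonal matrix of companion matrices C(f_i):
R = [[0, 0, -12], [1, 0, -15], [0, 1, -7]].

Note the characteristic polynomial does not split into linear factors over ℚ, so A has no Jordan form over ℚ; the rational canonical form exists over any field.

R = [[0, 0, -12], [1, 0, -15], [0, 1, -7]]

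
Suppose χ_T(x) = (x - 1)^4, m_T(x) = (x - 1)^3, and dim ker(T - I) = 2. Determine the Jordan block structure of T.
λ = 1: algebraic multiplicity 4 (exponent in χ_T), largest block size 3 (exponent in m_T), 2 blocks (geometric multiplicity). These force block sizes [3, 1].

Jordan blocks: (1, 3), (1, 1)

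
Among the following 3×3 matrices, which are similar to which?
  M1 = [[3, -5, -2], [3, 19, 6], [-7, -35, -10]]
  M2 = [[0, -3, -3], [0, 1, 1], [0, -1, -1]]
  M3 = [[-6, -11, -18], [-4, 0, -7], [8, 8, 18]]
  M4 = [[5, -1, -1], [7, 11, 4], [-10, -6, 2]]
4 classes: {M1}, {M2}, {M3}, {M4}

Characteristic polynomials: χ_{M1} = (x - 4)^3, χ_{M2} = x^3, χ_{M3} = (x - 4)^3, χ_{M4} = (x - 6)^3.

{M1}: invariant factors x - 4, (x - 4)^2.

{M2}: invariant factors x, x^2.

{M3}: invariant factors (x - 4)^3.

{M4}: invariant factors (x - 6)^3.

Matrices are similar if and only if their invariant-factor lists agree; the partition into similarity classes is {M1}, {M2}, {M3}, {M4}.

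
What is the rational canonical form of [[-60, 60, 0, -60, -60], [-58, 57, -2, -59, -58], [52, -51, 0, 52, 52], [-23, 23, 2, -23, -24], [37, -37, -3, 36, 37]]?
The invariant factors of A (the non-unit diagonal entries of the Smith normal form of xI - A over ℚ[x]) are (x - 6)(x - 5)(x^3 + 2x + 2), each dividing the next. The characteristic polynomial is their product, (x - 6)(x - 5)(x^3 + 2x + 2).

The rational canonical form is the block-diagonal matrix of companion matrices C(f_i):
R = [[0, 0, 0, 0, -60], [1, 0, 0, 0, -38], [0, 1, 0, 0, 20], [0, 0, 1, 0, -32], [0, 0, 0, 1, 11]].

Note the characteristic polynomial does not split into linear factors over ℚ, so A has no Jordan form over ℚ; the rational canonical form exists over any field.

R = [[0, 0, 0, 0, -60], [1, 0, 0, 0, -38], [0, 1, 0, 0, 20], [0, 0, 1, 0, -32], [0, 0, 0, 1, 11]]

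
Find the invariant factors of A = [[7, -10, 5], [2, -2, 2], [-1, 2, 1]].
x - 2, (x - 2)^2

The Jordan structure of A has elementary divisors (x - 2)^2, (x - 2). Arranging the block sizes at each eigenvalue in decreasing order and taking row products gives the invariant factors.

Invariant factors (smallest first, each dividing the next): x - 2, (x - 2)^2.

Check: the last factor (x - 2)^2 is the minimal polynomial, and the product (x - 2)^3 is the characteristic polynomial.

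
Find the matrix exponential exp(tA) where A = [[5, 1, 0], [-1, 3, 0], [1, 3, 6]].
A has Jordan form J = [[4, 1, 0], [0, 4, 0], [0, 0, 6]] with A = PJP^{-1}, so e^{tA} = P e^{tJ} P^{-1}.

For a Jordan block J_k(λ), e^{tJ_k(λ)} = e^{λt} · (I + tN + t^2 N^2/2! + ... + t^{k-1} N^{k-1}/(k-1)!) where N is the nilpotent superdiagonal part.

Assembling the blocks and conjugating back gives the entries of e^{tA} as shown above.

e^{tA} = [[(t + 1)*e^{4*t}, t*e^{4*t}, 0], [-t*e^{4*t}, (1 - t)*e^{4*t}, 0], [t*e^{4*t}, (t + e^{2*t} - 1)*e^{4*t}, e^{6*t}]]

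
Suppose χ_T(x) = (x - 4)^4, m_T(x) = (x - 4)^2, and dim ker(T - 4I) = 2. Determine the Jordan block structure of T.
Jordan blocks: (4, 2), (4, 2)

λ = 4: algebraic multiplicity 4 (exponent in χ_T), largest block size 2 (exponent in m_T), 2 blocks (geometric multiplicity). These force block sizes [2, 2].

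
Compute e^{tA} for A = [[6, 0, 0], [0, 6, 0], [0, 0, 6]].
e^{tA} = [[e^{6*t}, 0, 0], [0, e^{6*t}, 0], [0, 0, e^{6*t}]]

A has Jordan form J = [[6, 0, 0], [0, 6, 0], [0, 0, 6]] with A = PJP^{-1}, so e^{tA} = P e^{tJ} P^{-1}.

For a Jordan block J_k(λ), e^{tJ_k(λ)} = e^{λt} · (I + tN + t^2 N^2/2! + ... + t^{k-1} N^{k-1}/(k-1)!) where N is the nilpotent superdiagonal part.

Assembling the blocks and conjugating back gives the entries of e^{tA} as shown above.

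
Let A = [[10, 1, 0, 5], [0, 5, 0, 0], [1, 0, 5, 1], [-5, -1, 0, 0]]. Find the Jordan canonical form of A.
The characteristic polynomial is det(xI - A) = (x - 5)^4, so the eigenvalues are 5 (algebraic multiplicity 4).

For λ = 5: rank(A - 5I) = 2, rank((A - 5I)^2) = 0. The eigenspace has dimension 4 - 2 = 2, so there are 2 Jordan blocks; the rank sequence gives block sizes [2, 2].

Assembling the blocks gives the Jordan form J above.

J = [[5, 1, 0, 0], [0, 5, 0, 0], [0, 0, 5, 1], [0, 0, 0, 5]]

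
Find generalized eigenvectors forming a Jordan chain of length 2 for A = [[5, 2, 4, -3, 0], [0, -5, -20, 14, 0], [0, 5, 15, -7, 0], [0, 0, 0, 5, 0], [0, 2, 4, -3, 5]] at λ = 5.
v_1 = [[0, 1, -1, -1, 0]]^T, v_2 = [[1, -4, 2, 0, 1]]^T

We seek v_1 ∈ ker((A - 5I)^2) \ ker(A - 5I), then set v_{i+1} = (A - 5I) v_i.

One such chain is v_1 = [[0, 1, -1, -1, 0]]^T, v_2 = [[1, -4, 2, 0, 1]]^T. Check: (A - 5I) v_2 = [[0, 0, 0, 0, 0]]^T = 0.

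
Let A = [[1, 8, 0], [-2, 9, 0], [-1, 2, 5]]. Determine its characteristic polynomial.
xI - A = [[x - 1, -8, 0], [2, x - 9, 0], [1, -2, x - 5]].

Expanding det(xI - A) along the first row:
det(xI - A) = + (x - 1)·det([[x - 9, 0], [-2, x - 5]]) - (-8)·det([[2, 0], [1, x - 5]]) + (0)·det([[2, x - 9], [1, -2]]).

Evaluating gives χ_A(x) = x^3 - 15x^2 + 75x - 125 = (x - 5)^3.

χ_A(x) = (x - 5)^3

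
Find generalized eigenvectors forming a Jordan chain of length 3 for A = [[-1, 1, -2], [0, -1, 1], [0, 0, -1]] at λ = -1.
We seek v_1 ∈ ker((A + I)^3) \ ker((A + I)^2), then set v_{i+1} = (A + I) v_i.

One such chain is v_1 = [[1, 0, 1]]^T, v_2 = [[-2, 1, 0]]^T, v_3 = [[1, 0, 0]]^T. Check: (A + I) v_3 = [[0, 0, 0]]^T = 0.

v_1 = [[1, 0, 1]]^T, v_2 = [[-2, 1, 0]]^T, v_3 = [[1, 0, 0]]^T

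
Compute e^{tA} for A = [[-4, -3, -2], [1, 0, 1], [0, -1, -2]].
A has Jordan form J = [[-2, 1, 0], [0, -2, 1], [0, 0, -2]] with A = PJP^{-1}, so e^{tA} = P e^{tJ} P^{-1}.

For a Jordan block J_k(λ), e^{tJ_k(λ)} = e^{λt} · (I + tN + t^2 N^2/2! + ... + t^{k-1} N^{k-1}/(k-1)!) where N is the nilpotent superdiagonal part.

Assembling the blocks and conjugating back gives the entries of e^{tA} as shown above.

e^{tA} = [[(t^2 - 4*t + 2)*e^{-2*t}/2, t*(t - 3)*e^{-2*t}, t*(t - 4)*e^{-2*t}/2], [t*e^{-2*t}, (2*t + 1)*e^{-2*t}, t*e^{-2*t}], [-t^2*e^{-2*t}/2, t*(-t - 1)*e^{-2*t}, (2 - t^2)*e^{-2*t}/2]]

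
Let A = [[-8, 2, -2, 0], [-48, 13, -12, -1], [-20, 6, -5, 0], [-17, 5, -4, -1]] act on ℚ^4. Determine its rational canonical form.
The invariant factors of A (the non-unit diagonal entries of the Smith normal form of xI - A over ℚ[x]) are (x + 1)(x^3 + 4x + 2), each dividing the next. The characteristic polynomial is their product, (x + 1)(x^3 + 4x + 2).

The rational canonical form is the block-diagonal matrix of companion matrices C(f_i):
R = [[0, 0, 0, -2], [1, 0, 0, -6], [0, 1, 0, -4], [0, 0, 1, -1]].

Note the characteristic polynomial does not split into linear factors over ℚ, so A has no Jordan form over ℚ; the rational canonical form exists over any field.

R = [[0, 0, 0, -2], [1, 0, 0, -6], [0, 1, 0, -4], [0, 0, 1, -1]]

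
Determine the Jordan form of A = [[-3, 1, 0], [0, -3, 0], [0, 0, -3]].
The characteristic polynomial is det(xI - A) = (x + 3)^3, so the eigenvalues are -3 (algebraic multiplicity 3).

For λ = -3: rank(A + 3I) = 1, rank((A + 3I)^2) = 0. The eigenspace has dimension 3 - 1 = 2, so there are 2 Jordan blocks; the rank sequence gives block sizes [2, 1].

Assembling the blocks gives the Jordan form J above.

J = [[-3, 1, 0], [0, -3, 0], [0, 0, -3]]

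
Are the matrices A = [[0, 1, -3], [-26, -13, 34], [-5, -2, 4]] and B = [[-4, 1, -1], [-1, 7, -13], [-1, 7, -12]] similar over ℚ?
Two matrices over a field are similar if and only if they have the same invariant factors.

Both A and B have characteristic polynomial (x + 3)^3 and minimal polynomial (x + 3)^3. Computing further, both have invariant factors (x + 3)^3. Hence A and B are similar.

Yes.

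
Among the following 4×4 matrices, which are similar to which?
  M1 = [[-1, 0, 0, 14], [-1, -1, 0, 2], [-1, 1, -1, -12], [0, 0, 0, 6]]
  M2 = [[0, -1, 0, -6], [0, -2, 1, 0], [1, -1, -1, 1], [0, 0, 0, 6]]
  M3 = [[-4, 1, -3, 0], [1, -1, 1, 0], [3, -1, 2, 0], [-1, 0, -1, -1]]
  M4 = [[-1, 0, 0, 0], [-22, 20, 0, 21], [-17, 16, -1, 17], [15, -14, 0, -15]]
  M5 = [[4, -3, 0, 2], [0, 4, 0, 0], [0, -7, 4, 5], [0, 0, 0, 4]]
Characteristic polynomials: χ_{M1} = (x - 6)(x + 1)^3, χ_{M2} = (x - 6)(x + 1)^3, χ_{M3} = (x + 1)^4, χ_{M4} = (x - 6)(x + 1)^3, χ_{M5} = (x - 4)^4.

{M1, M2, M4}: invariant factors (x - 6)(x + 1)^3.

{M3}: invariant factors x + 1, (x + 1)^3.

{M5}: invariant factors (x - 4)^2, (x - 4)^2.

Matrices are similar if and only if their invariant-factor lists agree; the partition into similarity classes is {M1, M2, M4}, {M3}, {M5}.

3 classes: {M1, M2, M4}, {M3}, {M5}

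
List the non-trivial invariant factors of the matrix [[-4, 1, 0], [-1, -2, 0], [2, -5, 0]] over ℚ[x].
x(x + 3)^2

The Jordan structure of A has elementary divisors (x + 3)^2, x. Arranging the block sizes at each eigenvalue in decreasing order and taking row products gives the invariant factors.

Invariant factors (smallest first, each dividing the next): x(x + 3)^2.

Check: the last factor x(x + 3)^2 is the minimal polynomial, and the product x(x + 3)^2 is the characteristic polynomial.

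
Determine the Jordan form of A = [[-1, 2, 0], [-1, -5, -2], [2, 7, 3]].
J = [[-1, 1, 0], [0, -1, 1], [0, 0, -1]]

The characteristic polynomial is det(xI - A) = (x + 1)^3, so the eigenvalues are -1 (algebraic multiplicity 3).

For λ = -1: rank(A + I) = 2, rank((A + I)^2) = 1, rank((A + I)^3) = 0. The eigenspace has dimension 3 - 2 = 1, so there is 1 Jordan block; the rank sequence gives block sizes [3].

Assembling the blocks gives the Jordan form J above.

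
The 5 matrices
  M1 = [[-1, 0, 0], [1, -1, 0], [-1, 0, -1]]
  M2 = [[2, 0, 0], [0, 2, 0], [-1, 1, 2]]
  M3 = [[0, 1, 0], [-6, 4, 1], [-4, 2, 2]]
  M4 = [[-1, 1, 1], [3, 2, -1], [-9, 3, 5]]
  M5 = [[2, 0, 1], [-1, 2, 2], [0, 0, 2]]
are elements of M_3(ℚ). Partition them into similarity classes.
3 classes: {M1}, {M2}, {M3, M4, M5}

Characteristic polynomials: χ_{M1} = (x + 1)^3, χ_{M2} = (x - 2)^3, χ_{M3} = (x - 2)^3, χ_{M4} = (x - 2)^3, χ_{M5} = (x - 2)^3.

{M1}: invariant factors x + 1, (x + 1)^2.

{M2}: invariant factors x - 2, (x - 2)^2.

{M3, M4, M5}: invariant factors (x - 2)^3.

Matrices are similar if and only if their invariant-factor lists agree; the partition into similarity classes is {M1}, {M2}, {M3, M4, M5}.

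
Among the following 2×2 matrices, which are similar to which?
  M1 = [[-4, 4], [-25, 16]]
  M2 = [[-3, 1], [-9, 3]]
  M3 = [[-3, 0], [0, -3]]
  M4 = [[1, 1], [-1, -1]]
Characteristic polynomials: χ_{M1} = (x - 6)^2, χ_{M2} = x^2, χ_{M3} = (x + 3)^2, χ_{M4} = x^2.

{M1}: invariant factors (x - 6)^2.

{M2, M4}: invariant factors x^2.

{M3}: invariant factors x + 3, x + 3.

Matrices are similar if and only if their invariant-factor lists agree; the partition into similarity classes is {M1}, {M2, M4}, {M3}.

3 classes: {M1}, {M2, M4}, {M3}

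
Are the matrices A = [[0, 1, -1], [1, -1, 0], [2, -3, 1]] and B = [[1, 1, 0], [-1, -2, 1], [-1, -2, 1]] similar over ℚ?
Yes.

Two matrices over a field are similar if and only if they have the same invariant factors.

Both A and B have characteristic polynomial x^3 and minimal polynomial x^3. Computing further, both have invariant factors x^3. Hence A and B are similar.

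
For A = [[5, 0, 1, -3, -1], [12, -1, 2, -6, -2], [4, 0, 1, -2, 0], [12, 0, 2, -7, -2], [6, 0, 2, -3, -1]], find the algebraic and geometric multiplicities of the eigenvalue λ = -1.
algebraic multiplicity 4, geometric multiplicity 2

The characteristic polynomial is (x - 1)(x + 1)^4, so the factor x + 1 appears with exponent 4: the algebraic multiplicity is 4.

rank(A + I) = 3, so the eigenspace has dimension 5 - 3 = 2: the geometric multiplicity is 2.

Since 2 < 4, A is not diagonalizable.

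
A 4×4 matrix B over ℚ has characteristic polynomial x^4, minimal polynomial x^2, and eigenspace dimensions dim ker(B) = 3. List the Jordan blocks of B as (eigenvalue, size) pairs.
λ = 0: algebraic multiplicity 4 (exponent in χ_B), largest block size 2 (exponent in m_B), 3 blocks (geometric multiplicity). These force block sizes [2, 1, 1].

Jordan blocks: (0, 2), (0, 1), (0, 1)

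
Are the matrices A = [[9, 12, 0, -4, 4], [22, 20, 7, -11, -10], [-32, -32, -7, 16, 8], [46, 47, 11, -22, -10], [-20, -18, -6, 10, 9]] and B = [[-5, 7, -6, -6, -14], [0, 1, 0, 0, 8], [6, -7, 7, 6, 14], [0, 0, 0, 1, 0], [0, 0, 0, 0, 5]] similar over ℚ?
Yes.

Two matrices over a field are similar if and only if they have the same invariant factors.

Both A and B have characteristic polynomial (x - 5)(x - 1)^4 and minimal polynomial (x - 5)(x - 1)^2. Computing further, both have invariant factors x - 1, x - 1, (x - 5)(x - 1)^2. Hence A and B are similar.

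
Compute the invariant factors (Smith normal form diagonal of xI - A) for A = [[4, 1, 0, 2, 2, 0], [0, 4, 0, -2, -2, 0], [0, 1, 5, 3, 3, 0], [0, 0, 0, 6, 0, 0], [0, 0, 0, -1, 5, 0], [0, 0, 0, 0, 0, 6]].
x - 6, (x - 6)(x - 5)^2(x - 4)^2

The Jordan structure of A has elementary divisors (x - 4)^2, (x - 5)^2, (x - 6), (x - 6). Arranging the block sizes at each eigenvalue in decreasing order and taking row products gives the invariant factors.

Invariant factors (smallest first, each dividing the next): x - 6, (x - 6)(x - 5)^2(x - 4)^2.

Check: the last factor (x - 6)(x - 5)^2(x - 4)^2 is the minimal polynomial, and the product (x - 6)^2(x - 5)^2(x - 4)^2 is the characteristic polynomial.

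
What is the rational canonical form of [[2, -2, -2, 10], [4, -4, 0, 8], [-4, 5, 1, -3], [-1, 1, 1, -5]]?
R = [[-4, 0, 0, 0], [0, 0, 0, 0], [0, 1, 0, 8], [0, 0, 1, -2]]

The invariant factors of A (the non-unit diagonal entries of the Smith normal form of xI - A over ℚ[x]) are x + 4, x(x - 2)(x + 4), each dividing the next. The characteristic polynomial is their product, x(x - 2)(x + 4)^2.

The rational canonical form is the block-diagonal matrix of companion matrices C(f_i):
R = [[-4, 0, 0, 0], [0, 0, 0, 0], [0, 1, 0, 8], [0, 0, 1, -2]].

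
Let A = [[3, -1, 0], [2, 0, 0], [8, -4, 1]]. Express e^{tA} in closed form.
A has Jordan form J = [[1, 0, 0], [0, 1, 0], [0, 0, 2]] with A = PJP^{-1}, so e^{tA} = P e^{tJ} P^{-1}.

For a Jordan block J_k(λ), e^{tJ_k(λ)} = e^{λt} · (I + tN + t^2 N^2/2! + ... + t^{k-1} N^{k-1}/(k-1)!) where N is the nilpotent superdiagonal part.

Assembling the blocks and conjugating back gives the entries of e^{tA} as shown above.

e^{tA} = [[(2*e^{t} - 1)*e^{t}, (1 - e^{t})*e^{t}, 0], [2*(e^{t} - 1)*e^{t}, (2 - e^{t})*e^{t}, 0], [8*(e^{t} - 1)*e^{t}, 4*(1 - e^{t})*e^{t}, e^{t}]]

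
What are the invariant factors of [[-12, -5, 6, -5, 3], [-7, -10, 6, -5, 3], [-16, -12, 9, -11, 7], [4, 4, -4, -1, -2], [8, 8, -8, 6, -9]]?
(x + 5)^2, (x + 3)(x + 5)^2

The Jordan structure of A has elementary divisors (x + 5)^2, (x + 5)^2, (x + 3). Arranging the block sizes at each eigenvalue in decreasing order and taking row products gives the invariant factors.

Invariant factors (smallest first, each dividing the next): (x + 5)^2, (x + 3)(x + 5)^2.

Check: the last factor (x + 3)(x + 5)^2 is the minimal polynomial, and the product (x + 3)(x + 5)^4 is the characteristic polynomial.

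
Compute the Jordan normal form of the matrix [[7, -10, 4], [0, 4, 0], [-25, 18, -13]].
The characteristic polynomial is det(xI - A) = (x - 4)(x + 3)^2, so the eigenvalues are -3 (algebraic multiplicity 2), 4 (algebraic multiplicity 1).

For λ = -3: rank(A + 3I) = 2, rank((A + 3I)^2) = 1. The eigenspace has dimension 3 - 2 = 1, so there is 1 Jordan block; the rank sequence gives block sizes [2].

For λ = 4: algebraic multiplicity 1 gives one 1×1 block.

Assembling the blocks gives the Jordan form J above.

J = [[-3, 1, 0], [0, -3, 0], [0, 0, 4]]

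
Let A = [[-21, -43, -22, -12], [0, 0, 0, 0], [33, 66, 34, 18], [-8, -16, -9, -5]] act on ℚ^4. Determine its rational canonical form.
The invariant factors of A (the non-unit diagonal entries of the Smith normal form of xI - A over ℚ[x]) are x(x - 6)(x - 1)^2, each dividing the next. The characteristic polynomial is their product, x(x - 6)(x - 1)^2.

The rational canonical form is the block-diagonal matrix of companion matrices C(f_i):
R = [[0, 0, 0, 0], [1, 0, 0, 6], [0, 1, 0, -13], [0, 0, 1, 8]].

R = [[0, 0, 0, 0], [1, 0, 0, 6], [0, 1, 0, -13], [0, 0, 1, 8]]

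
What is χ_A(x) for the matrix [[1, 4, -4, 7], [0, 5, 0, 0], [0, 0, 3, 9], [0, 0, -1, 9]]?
xI - A = [[x - 1, -4, 4, -7], [0, x - 5, 0, 0], [0, 0, x - 3, -9], [0, 0, 1, x - 9]].

Expanding det(xI - A) along the first row:
det(xI - A) = + (x - 1)·det([[x - 5, 0, 0], [0, x - 3, -9], [0, 1, x - 9]]) - (-4)·det([[0, 0, 0], [0, x - 3, -9], [0, 1, x - 9]]) + (4)·det([[0, x - 5, 0], [0, 0, -9], [0, 0, x - 9]]) - (-7)·det([[0, x - 5, 0], [0, 0, x - 3], [0, 0, 1]]).

Evaluating gives χ_A(x) = x^4 - 18x^3 + 113x^2 - 276x + 180 = (x - 6)^2(x - 5)(x - 1).

χ_A(x) = (x - 6)^2(x - 5)(x - 1)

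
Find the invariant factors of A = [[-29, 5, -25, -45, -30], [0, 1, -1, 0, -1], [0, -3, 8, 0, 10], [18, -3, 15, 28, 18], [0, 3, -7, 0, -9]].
The Jordan structure of A has elementary divisors (x + 2)^2, (x - 1)^2, (x - 1). Arranging the block sizes at each eigenvalue in decreasing order and taking row products gives the invariant factors.

Invariant factors (smallest first, each dividing the next): x - 1, (x - 1)^2(x + 2)^2.

Check: the last factor (x - 1)^2(x + 2)^2 is the minimal polynomial, and the product (x - 1)^3(x + 2)^2 is the characteristic polynomial.

x - 1, (x - 1)^2(x + 2)^2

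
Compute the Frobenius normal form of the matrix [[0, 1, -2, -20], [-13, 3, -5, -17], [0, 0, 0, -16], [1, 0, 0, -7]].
The invariant factors of A (the non-unit diagonal entries of the Smith normal form of xI - A over ℚ[x]) are (x^2 + 2x + 4)^2, each dividing the next. The characteristic polynomial is their product, (x^2 + 2x + 4)^2.

The rational canonical form is the block-diagonal matrix of companion matrices C(f_i):
R = [[0, 0, 0, -16], [1, 0, 0, -16], [0, 1, 0, -12], [0, 0, 1, -4]].

Note the characteristic polynomial does not split into linear factors over ℚ, so A has no Jordan form over ℚ; the rational canonical form exists over any field.

R = [[0, 0, 0, -16], [1, 0, 0, -16], [0, 1, 0, -12], [0, 0, 1, -4]]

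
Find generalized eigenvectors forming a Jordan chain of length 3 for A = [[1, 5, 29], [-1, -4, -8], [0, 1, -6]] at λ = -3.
We seek v_1 ∈ ker((A + 3I)^3) \ ker((A + 3I)^2), then set v_{i+1} = (A + 3I) v_i.

One such chain is v_1 = [[-12, 3, 1]]^T, v_2 = [[-4, 1, 0]]^T, v_3 = [[-11, 3, 1]]^T. Check: (A + 3I) v_3 = [[0, 0, 0]]^T = 0.

v_1 = [[-12, 3, 1]]^T, v_2 = [[-4, 1, 0]]^T, v_3 = [[-11, 3, 1]]^T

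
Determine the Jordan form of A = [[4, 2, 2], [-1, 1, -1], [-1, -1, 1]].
The characteristic polynomial is det(xI - A) = (x - 2)^3, so the eigenvalues are 2 (algebraic multiplicity 3).

For λ = 2: rank(A - 2I) = 1, rank((A - 2I)^2) = 0. The eigenspace has dimension 3 - 1 = 2, so there are 2 Jordan blocks; the rank sequence gives block sizes [2, 1].

Assembling the blocks gives the Jordan form J above.

J = [[2, 1, 0], [0, 2, 0], [0, 0, 2]]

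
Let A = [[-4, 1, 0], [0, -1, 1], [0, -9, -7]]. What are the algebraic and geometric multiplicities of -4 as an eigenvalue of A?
algebraic multiplicity 3, geometric multiplicity 1

The characteristic polynomial is (x + 4)^3, so the factor x + 4 appears with exponent 3: the algebraic multiplicity is 3.

rank(A + 4I) = 2, so the eigenspace has dimension 3 - 2 = 1: the geometric multiplicity is 1.

Since 1 < 3, A is not diagonalizable.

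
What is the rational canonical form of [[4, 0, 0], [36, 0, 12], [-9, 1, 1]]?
The invariant factors of A (the non-unit diagonal entries of the Smith normal form of xI - A over ℚ[x]) are x - 4, (x - 4)(x + 3), each dividing the next. The characteristic polynomial is their product, (x - 4)^2(x + 3).

The rational canonical form is the block-diagonal matrix of companion matrices C(f_i):
R = [[4, 0, 0], [0, 0, 12], [0, 1, 1]].

R = [[4, 0, 0], [0, 0, 12], [0, 1, 1]]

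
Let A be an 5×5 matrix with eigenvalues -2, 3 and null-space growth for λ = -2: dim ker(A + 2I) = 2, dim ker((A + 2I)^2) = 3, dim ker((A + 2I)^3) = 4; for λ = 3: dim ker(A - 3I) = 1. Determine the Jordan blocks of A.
Jordan blocks: (-2, 3), (-2, 1), (3, 1)

λ = -2: successive nullity increments [2, 1, 1] count blocks of size ≥ k; block sizes are [3, 1].
λ = 3: successive nullity increments [1] count blocks of size ≥ k; block sizes are [1].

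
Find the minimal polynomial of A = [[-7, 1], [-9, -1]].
m_A(x) = (x + 4)^2

The characteristic polynomial factors as (x + 4)^2. The minimal polynomial is ∏(x - λ)^{k_λ} where k_λ is the size of the largest Jordan block at λ.

For λ = -4: rank(A + 4I) = 1, and the largest Jordan block has size 2 (the smallest k with rank((A + 4I)^k) = rank((A + 4I)^(k+1))).

So m_A(x) = (x + 4)^2.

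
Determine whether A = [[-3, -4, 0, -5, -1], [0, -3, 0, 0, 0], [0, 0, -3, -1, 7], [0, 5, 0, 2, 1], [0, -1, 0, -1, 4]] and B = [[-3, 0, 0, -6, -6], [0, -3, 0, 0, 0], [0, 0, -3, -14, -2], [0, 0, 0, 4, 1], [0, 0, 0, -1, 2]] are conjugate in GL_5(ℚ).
Both have characteristic polynomial (x - 3)^2(x + 3)^3, but the minimal polynomial of A is (x - 3)^2(x + 3)^2 while the minimal polynomial of B is (x - 3)^2(x + 3). The minimal polynomial is a similarity invariant, so A and B are not similar.

No.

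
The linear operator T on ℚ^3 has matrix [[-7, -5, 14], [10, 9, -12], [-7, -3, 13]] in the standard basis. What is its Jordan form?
J = [[5, 1, 0], [0, 5, 1], [0, 0, 5]]

The characteristic polynomial is det(xI - A) = (x - 5)^3, so the eigenvalues are 5 (algebraic multiplicity 3).

For λ = 5: rank(A - 5I) = 2, rank((A - 5I)^2) = 1, rank((A - 5I)^3) = 0. The eigenspace has dimension 3 - 2 = 1, so there is 1 Jordan block; the rank sequence gives block sizes [3].

Assembling the blocks gives the Jordan form J above.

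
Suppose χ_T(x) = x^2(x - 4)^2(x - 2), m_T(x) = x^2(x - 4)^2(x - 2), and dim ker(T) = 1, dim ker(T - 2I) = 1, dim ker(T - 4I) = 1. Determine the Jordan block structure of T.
λ = 0: algebraic multiplicity 2 (exponent in χ_T), largest block size 2 (exponent in m_T), 1 block (geometric multiplicity). This forces block sizes [2].
λ = 2: algebraic multiplicity 1 (exponent in χ_T), largest block size 1 (exponent in m_T), 1 block (geometric multiplicity). This forces block sizes [1].
λ = 4: algebraic multiplicity 2 (exponent in χ_T), largest block size 2 (exponent in m_T), 1 block (geometric multiplicity). This forces block sizes [2].

Jordan blocks: (0, 2), (2, 1), (4, 2)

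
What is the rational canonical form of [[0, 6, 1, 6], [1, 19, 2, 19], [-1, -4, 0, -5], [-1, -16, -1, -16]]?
The invariant factors of A (the non-unit diagonal entries of the Smith normal form of xI - A over ℚ[x]) are (x - 3)(x^3 + 4x + 1), each dividing the next. The characteristic polynomial is their product, (x - 3)(x^3 + 4x + 1).

The rational canonical form is the block-diagonal matrix of companion matrices C(f_i):
R = [[0, 0, 0, 3], [1, 0, 0, 11], [0, 1, 0, -4], [0, 0, 1, 3]].

Note the characteristic polynomial does not split into linear factors over ℚ, so A has no Jordan form over ℚ; the rational canonical form exists over any field.

R = [[0, 0, 0, 3], [1, 0, 0, 11], [0, 1, 0, -4], [0, 0, 1, 3]]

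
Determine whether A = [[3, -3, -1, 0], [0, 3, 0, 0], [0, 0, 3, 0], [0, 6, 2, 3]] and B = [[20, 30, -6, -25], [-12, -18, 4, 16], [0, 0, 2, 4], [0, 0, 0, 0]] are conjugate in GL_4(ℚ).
trace(A) = 12 but trace(B) = 4. The trace is a similarity invariant, so A and B are not similar.

No.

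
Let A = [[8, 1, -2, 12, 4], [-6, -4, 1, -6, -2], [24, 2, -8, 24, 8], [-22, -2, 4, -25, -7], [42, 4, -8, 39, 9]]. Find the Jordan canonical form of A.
The characteristic polynomial is det(xI - A) = (x + 4)^5, so the eigenvalues are -4 (algebraic multiplicity 5).

For λ = -4: rank(A + 4I) = 3, rank((A + 4I)^2) = 1, rank((A + 4I)^3) = 0. The eigenspace has dimension 5 - 3 = 2, so there are 2 Jordan blocks; the rank sequence gives block sizes [3, 2].

Assembling the blocks gives the Jordan form J above.

J = [[-4, 1, 0, 0, 0], [0, -4, 1, 0, 0], [0, 0, -4, 0, 0], [0, 0, 0, -4, 1], [0, 0, 0, 0, -4]]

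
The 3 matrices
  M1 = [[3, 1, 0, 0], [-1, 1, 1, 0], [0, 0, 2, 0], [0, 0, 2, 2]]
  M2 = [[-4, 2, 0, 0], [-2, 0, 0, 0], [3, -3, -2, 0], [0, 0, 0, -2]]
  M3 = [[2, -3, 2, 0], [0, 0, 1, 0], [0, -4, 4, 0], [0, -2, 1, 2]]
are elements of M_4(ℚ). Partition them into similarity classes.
2 classes: {M1, M3}, {M2}

Characteristic polynomials: χ_{M1} = (x - 2)^4, χ_{M2} = (x + 2)^4, χ_{M3} = (x - 2)^4.

{M1, M3}: invariant factors x - 2, (x - 2)^3.

{M2}: invariant factors x + 2, x + 2, (x + 2)^2.

Matrices are similar if and only if their invariant-factor lists agree; the partition into similarity classes is {M1, M3}, {M2}.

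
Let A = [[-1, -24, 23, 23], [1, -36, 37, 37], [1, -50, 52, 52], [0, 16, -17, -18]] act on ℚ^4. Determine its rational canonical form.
The invariant factors of A (the non-unit diagonal entries of the Smith normal form of xI - A over ℚ[x]) are (x - 4)(x + 5)(x^2 + 2x + 3), each dividing the next. The characteristic polynomial is their product, (x - 4)(x + 5)(x^2 + 2x + 3).

The rational canonical form is the block-diagonal matrix of companion matrices C(f_i):
R = [[0, 0, 0, 60], [1, 0, 0, 37], [0, 1, 0, 15], [0, 0, 1, -3]].

Note the characteristic polynomial does not split into linear factors over ℚ, so A has no Jordan form over ℚ; the rational canonical form exists over any field.

R = [[0, 0, 0, 60], [1, 0, 0, 37], [0, 1, 0, 15], [0, 0, 1, -3]]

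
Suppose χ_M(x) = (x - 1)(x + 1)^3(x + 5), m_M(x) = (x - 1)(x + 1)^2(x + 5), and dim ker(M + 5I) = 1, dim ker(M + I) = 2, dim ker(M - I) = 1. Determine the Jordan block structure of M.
Jordan blocks: (-5, 1), (-1, 2), (-1, 1), (1, 1)

λ = -5: algebraic multiplicity 1 (exponent in χ_M), largest block size 1 (exponent in m_M), 1 block (geometric multiplicity). This forces block sizes [1].
λ = -1: algebraic multiplicity 3 (exponent in χ_M), largest block size 2 (exponent in m_M), 2 blocks (geometric multiplicity). These force block sizes [2, 1].
λ = 1: algebraic multiplicity 1 (exponent in χ_M), largest block size 1 (exponent in m_M), 1 block (geometric multiplicity). This forces block sizes [1].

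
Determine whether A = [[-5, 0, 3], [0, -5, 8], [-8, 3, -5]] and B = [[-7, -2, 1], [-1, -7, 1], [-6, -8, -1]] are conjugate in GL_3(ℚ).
Two matrices over a field are similar if and only if they have the same invariant factors.

Both A and B have characteristic polynomial (x + 5)^3 and minimal polynomial (x + 5)^3. Computing further, both have invariant factors (x + 5)^3. Hence A and B are similar.

Yes.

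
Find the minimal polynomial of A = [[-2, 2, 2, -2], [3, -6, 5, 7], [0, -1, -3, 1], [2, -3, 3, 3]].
The characteristic polynomial factors as (x + 2)^4. The minimal polynomial is ∏(x - λ)^{k_λ} where k_λ is the size of the largest Jordan block at λ.

For λ = -2: rank(A + 2I) = 2, and the largest Jordan block has size 3 (the smallest k with rank((A + 2I)^k) = rank((A + 2I)^(k+1))).

So m_A(x) = (x + 2)^3.

m_A(x) = (x + 2)^3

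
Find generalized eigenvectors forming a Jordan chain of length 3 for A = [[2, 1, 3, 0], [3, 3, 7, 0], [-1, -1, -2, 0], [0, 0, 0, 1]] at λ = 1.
v_1 = [[0, -2, 1, -2]]^T, v_2 = [[1, 3, -1, 0]]^T, v_3 = [[1, 2, -1, 0]]^T

We seek v_1 ∈ ker((A - I)^3) \ ker((A - I)^2), then set v_{i+1} = (A - I) v_i.

One such chain is v_1 = [[0, -2, 1, -2]]^T, v_2 = [[1, 3, -1, 0]]^T, v_3 = [[1, 2, -1, 0]]^T. Check: (A - I) v_3 = [[0, 0, 0, 0]]^T = 0.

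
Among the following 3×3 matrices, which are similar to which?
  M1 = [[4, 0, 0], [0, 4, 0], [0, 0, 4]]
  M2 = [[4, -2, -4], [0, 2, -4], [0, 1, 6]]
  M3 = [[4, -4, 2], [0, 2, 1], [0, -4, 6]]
Characteristic polynomials: χ_{M1} = (x - 4)^3, χ_{M2} = (x - 4)^3, χ_{M3} = (x - 4)^3.

{M1}: invariant factors x - 4, x - 4, x - 4.

{M2, M3}: invariant factors x - 4, (x - 4)^2.

Matrices are similar if and only if their invariant-factor lists agree; the partition into similarity classes is {M1}, {M2, M3}.

2 classes: {M1}, {M2, M3}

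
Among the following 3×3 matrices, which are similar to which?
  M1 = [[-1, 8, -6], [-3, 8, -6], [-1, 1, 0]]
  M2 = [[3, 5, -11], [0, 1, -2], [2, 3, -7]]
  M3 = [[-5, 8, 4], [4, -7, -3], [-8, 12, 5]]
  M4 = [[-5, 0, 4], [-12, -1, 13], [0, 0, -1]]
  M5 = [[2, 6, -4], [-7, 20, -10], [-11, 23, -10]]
4 classes: {M1}, {M2}, {M3, M4}, {M5}

Characteristic polynomials: χ_{M1} = (x - 3)(x - 2)^2, χ_{M2} = (x + 1)^3, χ_{M3} = (x + 1)^2(x + 5), χ_{M4} = (x + 1)^2(x + 5), χ_{M5} = (x - 4)^3.

{M1}: invariant factors (x - 3)(x - 2)^2.

{M2}: invariant factors (x + 1)^3.

{M3, M4}: invariant factors (x + 1)^2(x + 5).

{M5}: invariant factors (x - 4)^3.

Matrices are similar if and only if their invariant-factor lists agree; the partition into similarity classes is {M1}, {M2}, {M3, M4}, {M5}.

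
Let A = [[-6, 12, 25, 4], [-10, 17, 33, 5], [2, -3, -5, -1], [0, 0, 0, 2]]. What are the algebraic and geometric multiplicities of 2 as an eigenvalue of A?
algebraic multiplicity 4, geometric multiplicity 2

The characteristic polynomial is (x - 2)^4, so the factor x - 2 appears with exponent 4: the algebraic multiplicity is 4.

rank(A - 2I) = 2, so the eigenspace has dimension 4 - 2 = 2: the geometric multiplicity is 2.

Since 2 < 4, A is not diagonalizable.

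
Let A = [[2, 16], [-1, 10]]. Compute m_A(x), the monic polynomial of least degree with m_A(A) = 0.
m_A(x) = (x - 6)^2

The characteristic polynomial factors as (x - 6)^2. The minimal polynomial is ∏(x - λ)^{k_λ} where k_λ is the size of the largest Jordan block at λ.

For λ = 6: rank(A - 6I) = 1, and the largest Jordan block has size 2 (the smallest k with rank((A - 6I)^k) = rank((A - 6I)^(k+1))).

So m_A(x) = (x - 6)^2.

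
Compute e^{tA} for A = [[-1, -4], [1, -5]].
e^{tA} = [[(2*t + 1)*e^{-3*t}, -4*t*e^{-3*t}], [t*e^{-3*t}, (1 - 2*t)*e^{-3*t}]]

A has Jordan form J = [[-3, 1], [0, -3]] with A = PJP^{-1}, so e^{tA} = P e^{tJ} P^{-1}.

For a Jordan block J_k(λ), e^{tJ_k(λ)} = e^{λt} · (I + tN + t^2 N^2/2! + ... + t^{k-1} N^{k-1}/(k-1)!) where N is the nilpotent superdiagonal part.

Assembling the blocks and conjugating back gives the entries of e^{tA} as shown above.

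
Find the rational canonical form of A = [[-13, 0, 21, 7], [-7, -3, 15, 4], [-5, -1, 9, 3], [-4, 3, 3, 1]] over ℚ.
The invariant factors of A (the non-unit diagonal entries of the Smith normal form of xI - A over ℚ[x]) are x^2 + 3x + 3, x^2 + 3x + 3, each dividing the next. The characteristic polynomial is their product, (x^2 + 3x + 3)^2.

The rational canonical form is the block-diagonal matrix of companion matrices C(f_i):
R = [[0, -3, 0, 0], [1, -3, 0, 0], [0, 0, 0, -3], [0, 0, 1, -3]].

Note the characteristic polynomial does not split into linear factors over ℚ, so A has no Jordan form over ℚ; the rational canonical form exists over any field.

R = [[0, -3, 0, 0], [1, -3, 0, 0], [0, 0, 0, -3], [0, 0, 1, -3]]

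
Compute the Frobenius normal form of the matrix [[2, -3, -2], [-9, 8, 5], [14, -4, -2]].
R = [[0, 0, 4], [1, 0, -17], [0, 1, 8]]

The invariant factors of A (the non-unit diagonal entries of the Smith normal form of xI - A over ℚ[x]) are (x - 4)(x^2 - 4x + 1), each dividing the next. The characteristic polynomial is their product, (x - 4)(x^2 - 4x + 1).

The rational canonical form is the block-diagonal matrix of companion matrices C(f_i):
R = [[0, 0, 4], [1, 0, -17], [0, 1, 8]].

Note the characteristic polynomial does not split into linear factors over ℚ, so A has no Jordan form over ℚ; the rational canonical form exists over any field.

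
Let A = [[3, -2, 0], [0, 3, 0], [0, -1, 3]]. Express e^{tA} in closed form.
e^{tA} = [[e^{3*t}, -2*t*e^{3*t}, 0], [0, e^{3*t}, 0], [0, -t*e^{3*t}, e^{3*t}]]

A has Jordan form J = [[3, 1, 0], [0, 3, 0], [0, 0, 3]] with A = PJP^{-1}, so e^{tA} = P e^{tJ} P^{-1}.

For a Jordan block J_k(λ), e^{tJ_k(λ)} = e^{λt} · (I + tN + t^2 N^2/2! + ... + t^{k-1} N^{k-1}/(k-1)!) where N is the nilpotent superdiagonal part.

Assembling the blocks and conjugating back gives the entries of e^{tA} as shown above.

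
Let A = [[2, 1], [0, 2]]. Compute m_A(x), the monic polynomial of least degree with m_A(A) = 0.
The characteristic polynomial factors as (x - 2)^2. The minimal polynomial is ∏(x - λ)^{k_λ} where k_λ is the size of the largest Jordan block at λ.

For λ = 2: rank(A - 2I) = 1, and the largest Jordan block has size 2 (the smallest k with rank((A - 2I)^k) = rank((A - 2I)^(k+1))).

So m_A(x) = (x - 2)^2.

m_A(x) = (x - 2)^2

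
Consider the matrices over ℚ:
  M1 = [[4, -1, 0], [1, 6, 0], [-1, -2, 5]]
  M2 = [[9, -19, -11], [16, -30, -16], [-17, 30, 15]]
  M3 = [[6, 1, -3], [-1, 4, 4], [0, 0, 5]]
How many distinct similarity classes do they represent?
2 classes: {M1, M3}, {M2}

Characteristic polynomials: χ_{M1} = (x - 5)^3, χ_{M2} = (x + 2)^3, χ_{M3} = (x - 5)^3.

{M1, M3}: invariant factors (x - 5)^3.

{M2}: invariant factors (x + 2)^3.

Matrices are similar if and only if their invariant-factor lists agree; the partition into similarity classes is {M1, M3}, {M2}.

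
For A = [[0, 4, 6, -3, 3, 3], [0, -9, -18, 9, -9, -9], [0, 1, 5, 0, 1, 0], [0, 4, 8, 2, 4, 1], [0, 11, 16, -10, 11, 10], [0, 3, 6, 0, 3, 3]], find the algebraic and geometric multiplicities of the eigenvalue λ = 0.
The characteristic polynomial is x^2(x - 3)^4, so the factor x appears with exponent 2: the algebraic multiplicity is 2.

rank(A) = 5, so the eigenspace has dimension 6 - 5 = 1: the geometric multiplicity is 1.

Since 1 < 2, A is not diagonalizable.

algebraic multiplicity 2, geometric multiplicity 1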